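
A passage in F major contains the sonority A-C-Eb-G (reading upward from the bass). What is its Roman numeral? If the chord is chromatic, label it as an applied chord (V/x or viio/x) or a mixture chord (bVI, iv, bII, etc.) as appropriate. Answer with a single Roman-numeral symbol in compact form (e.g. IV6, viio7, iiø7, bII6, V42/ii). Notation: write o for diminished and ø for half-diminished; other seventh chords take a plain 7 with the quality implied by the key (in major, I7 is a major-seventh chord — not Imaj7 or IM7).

The pitches A-C-Eb-G form a half-diminished seventh chord rooted on A.
A sits a half step below Bb (IV in F major); a diminished chord there is the applied leading-tone chord of IV.

viiø7/IV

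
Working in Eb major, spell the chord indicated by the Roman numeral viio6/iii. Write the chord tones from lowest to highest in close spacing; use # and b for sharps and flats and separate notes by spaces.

viio6/iii is a secondary leading-tone chord. The target iii is G in Eb major; the applied chord is rooted a semitone below, on F#.
Building a diminished triad on F# gives F#-A-C.
The figured bass 6 indicates first inversion, placing the third (A) in the bass: A-C-F#.

A C F#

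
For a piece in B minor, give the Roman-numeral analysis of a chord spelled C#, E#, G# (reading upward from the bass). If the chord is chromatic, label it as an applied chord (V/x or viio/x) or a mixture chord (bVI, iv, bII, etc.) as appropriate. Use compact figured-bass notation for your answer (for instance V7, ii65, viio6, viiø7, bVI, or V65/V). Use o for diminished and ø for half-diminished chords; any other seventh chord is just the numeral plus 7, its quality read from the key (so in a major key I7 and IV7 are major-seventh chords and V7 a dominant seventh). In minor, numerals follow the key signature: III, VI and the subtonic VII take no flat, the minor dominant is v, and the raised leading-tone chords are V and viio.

V/V

The pitches C#-E#-G# form a major triad rooted on C#.
C# is not a diatonic chord root with this quality in B minor, but it lies a perfect fifth above F# (V), so the chord functions as an applied dominant of V.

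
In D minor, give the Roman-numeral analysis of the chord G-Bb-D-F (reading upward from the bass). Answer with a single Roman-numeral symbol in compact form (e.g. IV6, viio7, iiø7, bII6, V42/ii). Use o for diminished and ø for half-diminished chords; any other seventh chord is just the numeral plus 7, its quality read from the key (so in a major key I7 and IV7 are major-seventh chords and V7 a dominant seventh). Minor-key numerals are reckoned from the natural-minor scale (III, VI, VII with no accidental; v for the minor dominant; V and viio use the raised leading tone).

iv7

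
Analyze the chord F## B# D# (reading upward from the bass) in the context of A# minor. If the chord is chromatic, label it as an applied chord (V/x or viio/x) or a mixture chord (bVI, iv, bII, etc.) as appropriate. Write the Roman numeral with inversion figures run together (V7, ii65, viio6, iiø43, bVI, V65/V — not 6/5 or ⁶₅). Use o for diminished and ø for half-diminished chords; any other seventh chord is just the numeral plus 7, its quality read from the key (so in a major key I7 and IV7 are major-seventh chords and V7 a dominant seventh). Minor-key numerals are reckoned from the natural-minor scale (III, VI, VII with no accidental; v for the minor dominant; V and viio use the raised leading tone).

ii64

Stacked in thirds the chord is B#-D#-F##: a minor triad on B#.
B# is the second degree of A# minor. This is the minor supertonic, borrowed from the parallel major (the Dorian ii).
With F## in the bass the chord is in second inversion, so the figured bass is 64.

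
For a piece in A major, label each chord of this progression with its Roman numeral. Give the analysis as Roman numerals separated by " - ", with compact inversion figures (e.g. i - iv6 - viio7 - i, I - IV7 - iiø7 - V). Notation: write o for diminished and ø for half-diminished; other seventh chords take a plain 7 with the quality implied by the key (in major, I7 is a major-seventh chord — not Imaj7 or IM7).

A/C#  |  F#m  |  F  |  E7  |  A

I6 - vi - bVI - V7 - I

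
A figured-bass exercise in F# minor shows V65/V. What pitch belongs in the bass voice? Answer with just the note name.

B#

The applied chord V65/V is rooted on G#: G#-B#-D#-F#.
The figure 65 means first inversion — the third is in the bass.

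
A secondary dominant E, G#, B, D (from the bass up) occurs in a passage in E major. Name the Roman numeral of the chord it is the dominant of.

IV

The chord is a dominant seventh chord on E.
A dominant resolves down a perfect fifth: E → A. In E major, A is scale degree 4, i.e. IV.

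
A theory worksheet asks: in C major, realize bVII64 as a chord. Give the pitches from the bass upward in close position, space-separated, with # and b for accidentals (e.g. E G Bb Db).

bVII64 is a major triad on the lowered seventh degree (the subtonic), borrowed from the parallel minor. In C major that root is Bb.
So the chord is Bb-D-F, a major triad.
With the 64 figure the chord is in second inversion; from the bass F upward in close position it reads F-Bb-D.

F Bb D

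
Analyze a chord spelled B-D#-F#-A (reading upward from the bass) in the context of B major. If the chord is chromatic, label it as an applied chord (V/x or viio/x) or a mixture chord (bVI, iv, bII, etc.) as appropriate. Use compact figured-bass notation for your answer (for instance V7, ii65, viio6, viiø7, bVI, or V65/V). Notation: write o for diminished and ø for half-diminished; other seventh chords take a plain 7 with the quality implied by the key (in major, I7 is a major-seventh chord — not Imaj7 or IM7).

Stacked in thirds the chord is B-D#-F#-A: a dominant seventh chord on B.
B is not a diatonic chord root with this quality in B major, but it lies a perfect fifth above E (IV), so the chord functions as an applied dominant of IV.

V7/IV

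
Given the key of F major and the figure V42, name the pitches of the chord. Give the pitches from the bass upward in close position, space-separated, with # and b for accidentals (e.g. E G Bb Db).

In F major, the fifth degree is C, and the diatonic chord built there is a dominant seventh chord.
That chord is spelled C-E-G-Bb.
The figured bass 42 indicates third inversion, placing the seventh (Bb) in the bass: Bb-C-E-G.

Bb C E G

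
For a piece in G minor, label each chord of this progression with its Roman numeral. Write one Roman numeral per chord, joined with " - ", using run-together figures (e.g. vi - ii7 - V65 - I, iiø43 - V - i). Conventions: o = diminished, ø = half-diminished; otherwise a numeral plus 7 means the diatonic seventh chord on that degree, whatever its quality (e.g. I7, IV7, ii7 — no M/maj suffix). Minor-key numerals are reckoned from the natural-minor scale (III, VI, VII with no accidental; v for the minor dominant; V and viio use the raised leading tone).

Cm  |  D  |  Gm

Cm has root C, degree 4 in G minor, so iv.
D has root D, degree 5 in G minor, so V.
Gm has root G, degree 1 in G minor, so i.

iv - V - i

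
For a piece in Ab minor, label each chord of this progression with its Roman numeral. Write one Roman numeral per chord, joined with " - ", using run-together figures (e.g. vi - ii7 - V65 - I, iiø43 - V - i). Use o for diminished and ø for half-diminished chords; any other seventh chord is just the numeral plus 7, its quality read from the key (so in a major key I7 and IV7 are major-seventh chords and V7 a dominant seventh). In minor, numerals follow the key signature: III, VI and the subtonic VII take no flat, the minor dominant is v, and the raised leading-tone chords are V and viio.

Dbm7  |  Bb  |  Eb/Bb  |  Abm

iv7 - V/V - V64 - i

Dbm7 has root Db, degree 4 in Ab minor, so iv7.
Bb is the secondary dominant of V (major triad on Bb): V/V.
Eb/Bb: major triad on Eb = scale degree 5 → V64.
Abm: root Ab is the tonic; minor triad there is i.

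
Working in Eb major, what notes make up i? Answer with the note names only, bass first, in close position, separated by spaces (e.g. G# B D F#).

Eb Gb Bb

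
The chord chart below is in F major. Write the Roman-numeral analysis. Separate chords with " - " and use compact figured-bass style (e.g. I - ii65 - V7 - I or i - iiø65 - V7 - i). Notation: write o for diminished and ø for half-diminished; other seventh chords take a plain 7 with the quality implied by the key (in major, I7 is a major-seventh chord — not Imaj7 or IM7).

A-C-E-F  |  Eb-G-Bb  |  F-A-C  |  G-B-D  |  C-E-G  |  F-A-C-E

I65 - bVII - I - V/V - V - I7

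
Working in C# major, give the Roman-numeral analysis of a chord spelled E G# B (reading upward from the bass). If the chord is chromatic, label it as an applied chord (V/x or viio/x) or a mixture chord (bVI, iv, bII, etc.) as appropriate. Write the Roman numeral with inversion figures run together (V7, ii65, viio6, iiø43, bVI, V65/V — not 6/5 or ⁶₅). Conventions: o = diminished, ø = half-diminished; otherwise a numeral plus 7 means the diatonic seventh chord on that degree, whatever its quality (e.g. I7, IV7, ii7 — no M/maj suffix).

bIII

The pitches E-G#-B form a major triad rooted on E.
E is the lowered third degree of C# major (diatonic 3 would be E#). This is a major triad on the lowered third degree, borrowed from the parallel minor.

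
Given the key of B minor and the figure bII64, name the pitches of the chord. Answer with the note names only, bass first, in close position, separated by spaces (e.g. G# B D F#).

bII64 is the Neapolitan chord — a major triad on the lowered second degree. In B minor that root is C.
So the chord is C-E-G, a major triad.
The figured bass 64 indicates second inversion, placing the fifth (G) in the bass: G-C-E.

G C E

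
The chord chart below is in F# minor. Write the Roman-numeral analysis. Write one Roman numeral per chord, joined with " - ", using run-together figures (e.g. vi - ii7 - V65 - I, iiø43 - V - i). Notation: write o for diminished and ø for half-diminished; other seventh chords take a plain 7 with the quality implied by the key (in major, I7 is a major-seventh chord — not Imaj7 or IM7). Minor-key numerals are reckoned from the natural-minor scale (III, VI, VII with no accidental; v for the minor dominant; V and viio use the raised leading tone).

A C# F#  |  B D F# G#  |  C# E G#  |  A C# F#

A-C#-F# has root F#, degree 1 in F# minor, so i6.
B-D-F#-G#: root G# is the supertonic; half-diminished seventh chord there is iiø65.
C#-E-G#: root C# is the dominant; minor triad there is v.
A-C#-F#: minor triad on F# = scale degree 1 → i6.

i6 - iiø65 - v - i6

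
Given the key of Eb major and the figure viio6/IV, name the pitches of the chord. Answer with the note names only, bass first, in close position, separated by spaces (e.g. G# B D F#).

The slash marks an applied leading-tone chord: viio of IV. In Eb major, IV is Ab, so the leading tone to it is G, a half step below.
Building a diminished triad on G gives G-Bb-Db.
With the 6 figure the chord is in first inversion; from the bass Bb upward in close position it reads Bb-Db-G.

Bb Db G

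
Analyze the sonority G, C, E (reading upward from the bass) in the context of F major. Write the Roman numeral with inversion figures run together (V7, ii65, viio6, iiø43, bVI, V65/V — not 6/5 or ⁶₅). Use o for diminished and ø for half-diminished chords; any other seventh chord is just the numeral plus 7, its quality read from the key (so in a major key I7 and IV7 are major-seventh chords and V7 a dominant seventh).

Stacked in thirds the chord is C-E-G: a major triad on C.
In F major, C is the dominant; the diatonic major triad there is V.
With G in the bass the chord is in second inversion, so the figured bass is 64.

V64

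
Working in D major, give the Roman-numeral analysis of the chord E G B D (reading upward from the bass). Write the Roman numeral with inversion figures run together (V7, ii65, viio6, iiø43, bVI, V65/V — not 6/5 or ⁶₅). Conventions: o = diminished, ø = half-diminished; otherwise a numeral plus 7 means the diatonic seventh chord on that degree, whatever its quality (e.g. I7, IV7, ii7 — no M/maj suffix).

ii7

Stacked in thirds the chord is E-G-B-D: a minor seventh chord on E.
E is scale degree 2 in D major, and a minor seventh chord on that degree is written ii7.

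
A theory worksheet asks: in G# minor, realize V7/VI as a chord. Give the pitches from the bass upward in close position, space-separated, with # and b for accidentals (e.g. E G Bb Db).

V7/VI is a secondary dominant — the dominant seventh of VI. VI in G# minor is E, so the applied chord's root is B, a perfect fifth above.
Building a dominant seventh chord on B gives B-D#-F#-A.

B D# F# A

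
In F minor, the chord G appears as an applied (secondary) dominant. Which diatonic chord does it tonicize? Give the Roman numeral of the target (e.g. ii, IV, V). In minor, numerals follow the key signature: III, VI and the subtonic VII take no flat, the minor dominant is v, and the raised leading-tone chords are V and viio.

V

The chord is a major triad on G.
A dominant resolves down a perfect fifth: G → C. In F minor, C is scale degree 5, i.e. V.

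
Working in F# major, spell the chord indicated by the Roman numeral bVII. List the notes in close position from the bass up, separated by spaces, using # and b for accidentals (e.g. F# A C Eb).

Scale degree 7 in F# major is E#; lowering it a half step gives E. bVII is a major triad on the lowered seventh degree (the subtonic), borrowed from the parallel minor.
So the chord is E-G#-B, a major triad.

E G# B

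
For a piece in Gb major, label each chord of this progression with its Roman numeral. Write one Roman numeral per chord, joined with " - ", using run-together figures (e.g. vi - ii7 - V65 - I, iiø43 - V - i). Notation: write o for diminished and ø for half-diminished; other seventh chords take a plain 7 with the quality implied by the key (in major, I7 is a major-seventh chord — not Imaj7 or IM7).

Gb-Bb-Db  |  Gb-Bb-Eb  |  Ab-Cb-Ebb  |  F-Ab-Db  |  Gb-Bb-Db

Gb-Bb-Db: major triad on Gb = scale degree 1 → I.
Gb-Bb-Eb has root Eb, degree 6 in Gb major, so vi6.
Ab-Cb-Ebb: Ab with this quality isn't in the key; it's iio, borrowed from the parallel minor.
F-Ab-Db: root Db is the dominant; major triad there is V6.
Gb-Bb-Db: root Gb is the tonic; major triad there is I.

I - vi6 - iio - V6 - I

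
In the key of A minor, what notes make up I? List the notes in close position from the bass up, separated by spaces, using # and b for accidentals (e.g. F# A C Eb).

A C# E

Scale degree 1 in A minor is A; here the chord built on it is altered to a major triad. I is the major tonic (Picardy third), borrowed from the parallel major.
So the chord is A-C#-E.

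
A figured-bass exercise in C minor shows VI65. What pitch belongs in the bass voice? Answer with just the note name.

C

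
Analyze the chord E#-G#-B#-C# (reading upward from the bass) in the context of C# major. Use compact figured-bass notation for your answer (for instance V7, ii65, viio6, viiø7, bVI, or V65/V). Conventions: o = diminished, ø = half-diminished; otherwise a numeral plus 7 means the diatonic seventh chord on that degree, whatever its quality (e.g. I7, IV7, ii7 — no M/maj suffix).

I65

The pitches C#-E#-G#-B# form a major seventh chord rooted on C#.
C# is scale degree 1 in C# major, and a major seventh chord on that degree is written I7.
With E# in the bass the chord is in first inversion, so the figured bass is 65.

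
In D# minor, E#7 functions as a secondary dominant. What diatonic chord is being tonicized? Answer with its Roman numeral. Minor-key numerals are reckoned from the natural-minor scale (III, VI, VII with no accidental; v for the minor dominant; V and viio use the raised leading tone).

V

The chord is a dominant seventh chord on E#.
A dominant resolves down a perfect fifth: E# → A#. In D# minor, A# is scale degree 5, i.e. V.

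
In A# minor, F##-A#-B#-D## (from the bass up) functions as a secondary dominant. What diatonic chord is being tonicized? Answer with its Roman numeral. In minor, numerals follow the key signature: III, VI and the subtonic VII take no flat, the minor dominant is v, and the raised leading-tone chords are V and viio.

V

The chord is a dominant seventh chord on B#.
A dominant resolves down a perfect fifth: B# → E#. In A# minor, E# is scale degree 5, i.e. V.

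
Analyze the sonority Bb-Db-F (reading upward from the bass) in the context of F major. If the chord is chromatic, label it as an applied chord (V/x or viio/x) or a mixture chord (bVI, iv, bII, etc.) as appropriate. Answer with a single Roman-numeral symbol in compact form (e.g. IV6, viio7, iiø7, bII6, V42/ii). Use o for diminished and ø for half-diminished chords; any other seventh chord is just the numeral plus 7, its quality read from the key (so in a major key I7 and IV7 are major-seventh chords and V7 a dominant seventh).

Stacked in thirds the chord is Bb-Db-F: a minor triad on Bb.
Bb is the fourth degree of F major. This is the minor subdominant, borrowed from the parallel minor.

iv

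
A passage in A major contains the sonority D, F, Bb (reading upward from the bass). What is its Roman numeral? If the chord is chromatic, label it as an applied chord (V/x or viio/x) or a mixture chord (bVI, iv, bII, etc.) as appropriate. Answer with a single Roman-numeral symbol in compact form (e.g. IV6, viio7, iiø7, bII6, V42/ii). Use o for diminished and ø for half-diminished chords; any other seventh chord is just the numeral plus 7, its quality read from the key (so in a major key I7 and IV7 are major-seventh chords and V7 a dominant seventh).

The pitches Bb-D-F form a major triad rooted on Bb.
Bb is the lowered second degree of A major (diatonic 2 would be B). This is the Neapolitan sixth — a major triad on the lowered second degree, here in its customary first inversion.
With D in the bass the chord is in first inversion, so the figured bass is 6.

bII6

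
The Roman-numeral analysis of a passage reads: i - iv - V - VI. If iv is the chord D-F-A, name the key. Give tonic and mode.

The chord Dm is a minor triad rooted on D; its label is iv.
iv on D implies D is the subdominant; that puts the tonic at A, and the lowercase numeral fits minor mode.

A minor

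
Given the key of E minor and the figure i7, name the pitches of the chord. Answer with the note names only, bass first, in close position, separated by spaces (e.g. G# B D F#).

E G B D

The numeral's case and figure indicate a minor seventh chord. In E minor its root, the tonic, is E.
Stacking thirds from E gives E-G-B-D.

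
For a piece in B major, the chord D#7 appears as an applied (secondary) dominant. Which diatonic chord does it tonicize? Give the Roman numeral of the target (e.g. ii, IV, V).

vi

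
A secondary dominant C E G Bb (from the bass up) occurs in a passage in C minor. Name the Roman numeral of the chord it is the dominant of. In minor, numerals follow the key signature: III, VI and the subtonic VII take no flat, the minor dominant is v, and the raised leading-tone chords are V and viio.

iv

The chord is a dominant seventh chord on C.
A dominant resolves down a perfect fifth: C → F. In C minor, F is scale degree 4, i.e. iv.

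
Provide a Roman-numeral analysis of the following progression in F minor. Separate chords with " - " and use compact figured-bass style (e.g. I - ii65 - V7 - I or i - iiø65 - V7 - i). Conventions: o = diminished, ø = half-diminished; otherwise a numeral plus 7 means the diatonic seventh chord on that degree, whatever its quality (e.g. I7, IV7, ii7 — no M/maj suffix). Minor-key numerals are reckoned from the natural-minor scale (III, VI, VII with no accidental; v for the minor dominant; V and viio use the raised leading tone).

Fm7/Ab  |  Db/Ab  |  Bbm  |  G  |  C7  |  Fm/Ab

i65 - VI64 - iv - V/V - V7 - i6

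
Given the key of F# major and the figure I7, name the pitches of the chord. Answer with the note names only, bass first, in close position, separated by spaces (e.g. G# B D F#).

In F# major, the first degree is F#, and the diatonic chord built there is a major seventh chord.
Stacking thirds from F# gives F#-A#-C#-E#.

F# A# C# E#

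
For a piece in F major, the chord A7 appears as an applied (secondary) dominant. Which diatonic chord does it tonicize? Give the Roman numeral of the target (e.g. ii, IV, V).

vi

The chord is a dominant seventh chord on A.
A dominant resolves down a perfect fifth: A → D. In F major, D is scale degree 6, i.e. vi.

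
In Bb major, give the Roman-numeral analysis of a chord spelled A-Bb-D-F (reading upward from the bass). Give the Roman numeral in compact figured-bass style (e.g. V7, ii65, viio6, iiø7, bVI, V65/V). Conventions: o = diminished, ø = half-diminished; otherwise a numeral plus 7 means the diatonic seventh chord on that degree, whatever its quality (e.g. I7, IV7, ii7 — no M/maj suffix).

I42

The pitches Bb-D-F-A form a major seventh chord rooted on Bb.
In Bb major, Bb is the tonic; the diatonic major seventh chord there is I7.
With A in the bass the chord is in third inversion, so the figured bass is 42.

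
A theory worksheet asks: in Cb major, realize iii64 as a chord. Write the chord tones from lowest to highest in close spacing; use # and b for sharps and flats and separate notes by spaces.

The numeral's case and figure indicate a minor triad. In Cb major its root, scale degree 3, is Eb.
Stacking thirds from Eb gives Eb-Gb-Bb.
The figured bass 64 indicates second inversion, placing the fifth (Bb) in the bass: Bb-Eb-Gb.

Bb Eb Gb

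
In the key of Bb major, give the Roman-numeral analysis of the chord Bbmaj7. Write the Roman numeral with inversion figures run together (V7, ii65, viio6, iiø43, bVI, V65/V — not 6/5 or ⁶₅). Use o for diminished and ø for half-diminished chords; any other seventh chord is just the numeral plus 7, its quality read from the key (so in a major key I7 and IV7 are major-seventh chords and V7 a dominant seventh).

Stacked in thirds the chord is Bb-D-F-A: a major seventh chord on Bb.
In Bb major, Bb is the tonic; the diatonic major seventh chord there is I7.

I7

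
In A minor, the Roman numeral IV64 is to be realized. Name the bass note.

A

IV in A minor has root D; the chord is D-F#-A.
The figure 64 means second inversion — the fifth is in the bass.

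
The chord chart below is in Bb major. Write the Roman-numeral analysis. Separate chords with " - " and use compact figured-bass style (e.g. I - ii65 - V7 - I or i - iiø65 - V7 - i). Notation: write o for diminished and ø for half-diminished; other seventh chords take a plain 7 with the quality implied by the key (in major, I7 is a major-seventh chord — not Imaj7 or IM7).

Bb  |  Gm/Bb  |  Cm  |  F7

I - vi6 - ii - V7

Bb: major triad on Bb = scale degree 1 → I.
Gm/Bb: minor triad on G = scale degree 6 → vi6.
Cm: minor triad on C = scale degree 2 → ii.
F7 has root F, degree 5 in Bb major, so V7.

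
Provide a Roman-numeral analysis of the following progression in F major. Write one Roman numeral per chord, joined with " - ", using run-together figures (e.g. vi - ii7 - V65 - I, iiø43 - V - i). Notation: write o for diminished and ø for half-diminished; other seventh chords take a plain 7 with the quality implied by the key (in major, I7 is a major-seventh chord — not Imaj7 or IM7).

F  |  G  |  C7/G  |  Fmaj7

I - V/V - V43 - I7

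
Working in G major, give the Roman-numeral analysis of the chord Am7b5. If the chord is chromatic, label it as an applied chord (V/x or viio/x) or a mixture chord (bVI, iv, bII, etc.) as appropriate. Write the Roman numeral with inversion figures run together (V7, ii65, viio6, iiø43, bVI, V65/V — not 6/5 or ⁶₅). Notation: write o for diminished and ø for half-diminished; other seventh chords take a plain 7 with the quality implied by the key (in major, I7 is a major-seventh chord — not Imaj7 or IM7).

Stacked in thirds the chord is A-C-Eb-G: a half-diminished seventh chord on A.
A is the second degree of G major. This is the half-diminished supertonic seventh, borrowed from the parallel minor.

iiø7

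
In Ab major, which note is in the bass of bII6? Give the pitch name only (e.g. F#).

bII in Ab major has root Bbb; the chord is Bbb-Db-Fb.
The figure 6 means first inversion — the third is in the bass.

Db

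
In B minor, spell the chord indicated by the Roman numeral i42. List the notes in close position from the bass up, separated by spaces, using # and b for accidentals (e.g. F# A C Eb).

In B minor, scale degree 1 is B, and the diatonic chord built there is a minor seventh chord.
Stacking thirds from B gives B-D-F#-A.
The figured bass 42 indicates third inversion, placing the seventh (A) in the bass: A-B-D-F#.

A B D F#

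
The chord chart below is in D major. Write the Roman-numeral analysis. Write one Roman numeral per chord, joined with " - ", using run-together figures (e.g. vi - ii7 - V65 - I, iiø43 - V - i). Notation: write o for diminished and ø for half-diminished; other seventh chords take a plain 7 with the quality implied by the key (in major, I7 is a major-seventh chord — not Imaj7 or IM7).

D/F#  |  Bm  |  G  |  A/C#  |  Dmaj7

I6 - vi - IV - V6 - I7

D/F#: root D is the tonic; major triad there is I6.
Bm: root B is the submediant; minor triad there is vi.
G: major triad on G = scale degree 4 → IV.
A/C#: major triad on A = scale degree 5 → V6.
Dmaj7 has root D, degree 1 in D major, so I7.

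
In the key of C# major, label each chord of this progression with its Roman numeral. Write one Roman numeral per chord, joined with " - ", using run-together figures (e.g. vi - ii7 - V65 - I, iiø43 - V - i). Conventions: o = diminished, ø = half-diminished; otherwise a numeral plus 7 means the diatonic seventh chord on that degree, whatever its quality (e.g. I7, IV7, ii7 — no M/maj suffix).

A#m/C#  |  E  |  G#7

vi6 - bIII - V7

A#m/C#: minor triad on A# = scale degree 6 → vi6.
E: E with this quality isn't in the key; it's bIII, borrowed from the parallel minor.
G#7: root G# is the dominant; dominant seventh chord there is V7.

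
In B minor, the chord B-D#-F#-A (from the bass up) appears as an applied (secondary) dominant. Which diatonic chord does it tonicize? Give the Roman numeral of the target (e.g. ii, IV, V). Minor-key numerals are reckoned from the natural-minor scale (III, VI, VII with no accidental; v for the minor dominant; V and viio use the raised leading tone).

The chord is a dominant seventh chord on B.
A dominant resolves down a perfect fifth: B → E. In B minor, E is scale degree 4, i.e. iv.

iv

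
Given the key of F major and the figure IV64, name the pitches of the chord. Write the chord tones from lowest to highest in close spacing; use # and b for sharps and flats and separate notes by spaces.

F Bb D

In F major, the fourth degree is Bb, and the diatonic chord built there is a major triad.
Stacking thirds from Bb gives Bb-D-F.
With the 64 figure the chord is in second inversion; from the bass F upward in close position it reads F-Bb-D.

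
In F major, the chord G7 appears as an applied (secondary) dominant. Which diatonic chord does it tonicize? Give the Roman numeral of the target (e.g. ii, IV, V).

V

The chord is a dominant seventh chord on G.
A dominant resolves down a perfect fifth: G → C. In F major, C is scale degree 5, i.e. V.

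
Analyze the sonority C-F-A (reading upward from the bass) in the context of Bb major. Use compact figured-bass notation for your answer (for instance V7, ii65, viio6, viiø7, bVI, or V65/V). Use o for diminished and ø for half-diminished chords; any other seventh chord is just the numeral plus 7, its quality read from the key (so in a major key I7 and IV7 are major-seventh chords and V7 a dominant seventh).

Stacked in thirds the chord is F-A-C: a major triad on F.
F is scale degree 5 in Bb major, and a major triad on that degree is written V.
With C in the bass the chord is in second inversion, so the figured bass is 64.

V64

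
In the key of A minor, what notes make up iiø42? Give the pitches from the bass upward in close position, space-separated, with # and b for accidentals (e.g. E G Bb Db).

In A minor, the supertonic is B, and the diatonic chord built there is a half-diminished seventh chord.
That chord is spelled B-D-F-A.
The figured bass 42 indicates third inversion, placing the seventh (A) in the bass: A-B-D-F.

A B D F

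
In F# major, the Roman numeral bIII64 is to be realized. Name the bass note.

bIII in F# major has root A; the chord is A-C#-E.
The figure 64 means second inversion — the fifth is in the bass.

E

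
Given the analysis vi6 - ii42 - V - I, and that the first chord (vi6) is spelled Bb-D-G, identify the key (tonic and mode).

Bb major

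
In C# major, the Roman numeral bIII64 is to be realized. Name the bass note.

bIII in C# major has root E; the chord is E-G#-B.
The figure 64 means second inversion — the fifth is in the bass.

B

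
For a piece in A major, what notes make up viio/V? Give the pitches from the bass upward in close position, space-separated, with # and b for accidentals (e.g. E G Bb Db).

The slash marks an applied leading-tone chord: viio of V. In A major, V is E, so the leading tone to it is D#, a half step below.
Building a diminished triad on D# gives D#-F#-A.

D# F# A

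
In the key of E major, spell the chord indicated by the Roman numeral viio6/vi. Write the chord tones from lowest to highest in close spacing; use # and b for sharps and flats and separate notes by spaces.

The slash marks an applied leading-tone chord: viio of vi. In E major, vi is C#, so the leading tone to it is B#, a half step below.
Building a diminished triad on B# gives B#-D#-F#.
With the 6 figure the chord is in first inversion; from the bass D# upward in close position it reads D#-F#-B#.

D# F# B#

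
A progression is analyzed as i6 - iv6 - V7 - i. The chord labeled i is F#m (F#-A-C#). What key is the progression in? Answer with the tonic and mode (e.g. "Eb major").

i is given as F#-A-C# — a minor triad with root F#.
If F# is scale degree 1 and the mode makes that degree carry a minor triad, the tonic is F# and the mode is minor.

F# minor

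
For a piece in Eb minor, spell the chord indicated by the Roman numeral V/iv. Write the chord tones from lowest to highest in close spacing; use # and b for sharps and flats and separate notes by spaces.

Eb G Bb

The slash means an applied dominant: we want the dominant of iv. In Eb minor, iv is Ab minor, and its dominant is built on Eb.
Building a major triad on Eb gives Eb-G-Bb.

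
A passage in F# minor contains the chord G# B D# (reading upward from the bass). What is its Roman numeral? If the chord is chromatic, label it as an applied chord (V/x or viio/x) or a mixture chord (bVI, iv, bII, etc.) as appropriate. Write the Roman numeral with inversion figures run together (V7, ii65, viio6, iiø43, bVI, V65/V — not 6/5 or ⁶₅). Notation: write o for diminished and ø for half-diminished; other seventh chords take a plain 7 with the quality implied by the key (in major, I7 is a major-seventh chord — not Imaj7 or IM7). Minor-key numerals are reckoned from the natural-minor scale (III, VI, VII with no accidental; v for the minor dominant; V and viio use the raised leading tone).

ii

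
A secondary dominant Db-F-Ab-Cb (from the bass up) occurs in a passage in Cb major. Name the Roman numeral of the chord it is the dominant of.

The chord is a dominant seventh chord on Db.
A dominant resolves down a perfect fifth: Db → Gb. In Cb major, Gb is scale degree 5, i.e. V.

V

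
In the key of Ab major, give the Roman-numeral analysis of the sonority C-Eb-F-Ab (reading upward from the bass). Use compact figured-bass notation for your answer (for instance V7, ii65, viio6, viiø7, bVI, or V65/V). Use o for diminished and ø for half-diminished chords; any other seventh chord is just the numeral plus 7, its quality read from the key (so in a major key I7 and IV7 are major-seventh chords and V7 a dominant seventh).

Stacked in thirds the chord is F-Ab-C-Eb: a minor seventh chord on F.
F is scale degree 6 in Ab major, and a minor seventh chord on that degree is written vi7.
With C in the bass the chord is in second inversion, so the figured bass is 43.

vi43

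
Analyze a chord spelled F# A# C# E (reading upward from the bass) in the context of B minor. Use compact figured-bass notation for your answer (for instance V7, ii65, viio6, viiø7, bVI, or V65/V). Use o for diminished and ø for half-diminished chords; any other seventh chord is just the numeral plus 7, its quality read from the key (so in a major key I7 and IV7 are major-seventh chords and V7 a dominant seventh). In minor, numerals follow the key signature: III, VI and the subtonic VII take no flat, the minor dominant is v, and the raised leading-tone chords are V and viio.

Stacked in thirds the chord is F#-A#-C#-E: a dominant seventh chord on F#.
In B minor, F# is the dominant; the diatonic dominant seventh chord there is V7.

V7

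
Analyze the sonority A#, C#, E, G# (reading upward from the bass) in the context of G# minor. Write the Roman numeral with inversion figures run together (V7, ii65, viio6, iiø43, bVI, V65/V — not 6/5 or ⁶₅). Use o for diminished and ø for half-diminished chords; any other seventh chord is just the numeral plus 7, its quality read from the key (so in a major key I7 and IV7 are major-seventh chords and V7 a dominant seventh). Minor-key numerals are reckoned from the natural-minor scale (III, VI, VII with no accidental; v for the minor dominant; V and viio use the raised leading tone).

Stacked in thirds the chord is A#-C#-E-G#: a half-diminished seventh chord on A#.
In G# minor, A# is the supertonic; the diatonic half-diminished seventh chord there is iiø7.

iiø7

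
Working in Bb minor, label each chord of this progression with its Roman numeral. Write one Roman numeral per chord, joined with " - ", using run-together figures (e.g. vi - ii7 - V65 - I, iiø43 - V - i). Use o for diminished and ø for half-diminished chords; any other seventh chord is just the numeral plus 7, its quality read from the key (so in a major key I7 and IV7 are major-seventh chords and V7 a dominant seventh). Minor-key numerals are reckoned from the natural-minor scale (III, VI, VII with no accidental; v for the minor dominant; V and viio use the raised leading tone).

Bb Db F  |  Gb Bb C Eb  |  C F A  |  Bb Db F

i - iiø43 - V64 - i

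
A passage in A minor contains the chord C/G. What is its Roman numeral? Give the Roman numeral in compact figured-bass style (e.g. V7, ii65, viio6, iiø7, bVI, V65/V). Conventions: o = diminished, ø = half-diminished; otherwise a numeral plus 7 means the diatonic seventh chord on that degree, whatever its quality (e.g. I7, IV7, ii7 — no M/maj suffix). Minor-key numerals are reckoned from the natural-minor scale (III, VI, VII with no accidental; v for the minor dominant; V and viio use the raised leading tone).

Stacked in thirds the chord is C-E-G: a major triad on C.
C is scale degree 3 in A minor, and a major triad on that degree is written III.
With G in the bass the chord is in second inversion, so the figured bass is 64.

III64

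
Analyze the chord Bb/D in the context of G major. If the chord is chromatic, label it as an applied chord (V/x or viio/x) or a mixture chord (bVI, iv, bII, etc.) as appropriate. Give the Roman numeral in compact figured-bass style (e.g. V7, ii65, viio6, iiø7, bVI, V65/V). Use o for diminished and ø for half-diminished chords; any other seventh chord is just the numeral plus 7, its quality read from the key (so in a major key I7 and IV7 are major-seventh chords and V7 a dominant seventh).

bIII6

Stacked in thirds the chord is Bb-D-F: a major triad on Bb.
Bb is the lowered third degree of G major (diatonic 3 would be B). This is a major triad on the lowered third degree, borrowed from the parallel minor.
With D in the bass the chord is in first inversion, so the figured bass is 6.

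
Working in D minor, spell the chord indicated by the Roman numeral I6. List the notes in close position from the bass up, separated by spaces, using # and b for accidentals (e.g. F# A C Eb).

F# A D

I6 is the major tonic (Picardy third), borrowed from the parallel major. In D minor that root is D.
So the chord is D-F#-A.
The figured bass 6 indicates first inversion, placing the third (F#) in the bass: F#-A-D.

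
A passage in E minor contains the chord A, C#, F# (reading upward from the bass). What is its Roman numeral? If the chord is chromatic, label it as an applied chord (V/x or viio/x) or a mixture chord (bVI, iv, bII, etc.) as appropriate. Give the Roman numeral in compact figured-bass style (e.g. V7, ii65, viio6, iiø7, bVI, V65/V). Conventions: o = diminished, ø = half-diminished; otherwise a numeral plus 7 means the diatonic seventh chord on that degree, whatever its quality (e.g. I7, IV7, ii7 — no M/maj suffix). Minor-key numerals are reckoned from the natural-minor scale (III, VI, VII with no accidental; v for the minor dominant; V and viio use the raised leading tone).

ii6

Stacked in thirds the chord is F#-A-C#: a minor triad on F#.
F# is the second degree of E minor. This is the minor supertonic, borrowed from the parallel major (the Dorian ii).
With A in the bass the chord is in first inversion, so the figured bass is 6.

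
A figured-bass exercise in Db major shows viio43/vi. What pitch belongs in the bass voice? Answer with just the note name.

Eb

The applied chord viio43/vi is rooted on A: A-C-Eb-Gb.
The figure 43 means second inversion — the fifth is in the bass.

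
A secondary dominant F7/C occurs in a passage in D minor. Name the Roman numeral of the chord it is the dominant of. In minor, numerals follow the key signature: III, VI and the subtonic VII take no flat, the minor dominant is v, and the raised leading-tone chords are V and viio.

The chord is a dominant seventh chord on F.
A dominant resolves down a perfect fifth: F → Bb. In D minor, Bb is scale degree 6, i.e. VI.

VI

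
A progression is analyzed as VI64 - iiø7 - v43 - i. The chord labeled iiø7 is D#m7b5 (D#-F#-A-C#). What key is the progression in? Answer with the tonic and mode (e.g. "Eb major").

The chord D#m7b5 is a half-diminished seventh chord rooted on D#; its label is iiø7.
Counting down one scale step from D# places the tonic on C#; a half-diminished seventh chord on degree 2 is diatonic only in minor.

C# minor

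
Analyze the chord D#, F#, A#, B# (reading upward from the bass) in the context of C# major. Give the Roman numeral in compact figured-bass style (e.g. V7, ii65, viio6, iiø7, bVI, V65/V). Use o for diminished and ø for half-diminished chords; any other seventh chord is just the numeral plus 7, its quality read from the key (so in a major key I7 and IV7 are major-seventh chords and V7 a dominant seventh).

The pitches B#-D#-F#-A# form a half-diminished seventh chord rooted on B#.
B# is scale degree 7 in C# major, and a half-diminished seventh chord on that degree is written viiø7.
With D# in the bass the chord is in first inversion, so the figured bass is 65.

viiø65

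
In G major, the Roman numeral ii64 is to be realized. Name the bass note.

ii in G major has root A; the chord is A-C-E.
The figure 64 means second inversion — the fifth is in the bass.

E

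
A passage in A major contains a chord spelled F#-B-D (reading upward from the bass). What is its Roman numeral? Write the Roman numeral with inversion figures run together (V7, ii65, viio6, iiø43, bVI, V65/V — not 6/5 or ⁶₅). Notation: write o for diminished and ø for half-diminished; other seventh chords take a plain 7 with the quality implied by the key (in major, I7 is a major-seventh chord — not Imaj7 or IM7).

ii64

The pitches B-D-F# form a minor triad rooted on B.
B is scale degree 2 in A major, and a minor triad on that degree is written ii.
With F# in the bass the chord is in second inversion, so the figured bass is 64.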